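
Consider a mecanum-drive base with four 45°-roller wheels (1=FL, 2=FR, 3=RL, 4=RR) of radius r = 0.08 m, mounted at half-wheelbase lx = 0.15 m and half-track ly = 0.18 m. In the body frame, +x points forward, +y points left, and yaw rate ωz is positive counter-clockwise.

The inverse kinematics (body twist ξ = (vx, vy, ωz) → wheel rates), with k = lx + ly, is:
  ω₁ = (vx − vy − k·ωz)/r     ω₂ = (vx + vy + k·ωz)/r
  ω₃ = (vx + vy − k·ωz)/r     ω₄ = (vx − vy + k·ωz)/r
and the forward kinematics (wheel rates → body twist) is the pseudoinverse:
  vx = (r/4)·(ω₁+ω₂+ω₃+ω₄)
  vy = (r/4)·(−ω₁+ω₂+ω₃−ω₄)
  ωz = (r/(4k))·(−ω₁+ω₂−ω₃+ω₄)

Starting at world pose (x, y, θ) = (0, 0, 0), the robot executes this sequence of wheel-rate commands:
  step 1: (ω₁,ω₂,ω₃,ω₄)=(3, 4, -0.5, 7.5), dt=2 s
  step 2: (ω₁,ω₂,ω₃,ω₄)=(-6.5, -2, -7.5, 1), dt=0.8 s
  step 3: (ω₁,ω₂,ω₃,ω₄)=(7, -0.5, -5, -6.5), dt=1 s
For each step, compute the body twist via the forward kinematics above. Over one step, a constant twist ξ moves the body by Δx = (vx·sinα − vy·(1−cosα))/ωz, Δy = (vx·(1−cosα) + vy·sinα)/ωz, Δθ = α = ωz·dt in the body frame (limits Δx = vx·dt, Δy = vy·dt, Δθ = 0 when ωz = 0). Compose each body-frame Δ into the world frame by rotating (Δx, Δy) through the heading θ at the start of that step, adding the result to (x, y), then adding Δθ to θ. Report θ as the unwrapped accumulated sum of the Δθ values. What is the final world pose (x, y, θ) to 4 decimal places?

step 1: ξ=(vx,vy,ωz)=(0.2800, -0.1400, 0.5455), dt=2.0 → body Δ=(0.5935, 0.0487, 1.0909) → world pose (0.5935, 0.0487, 1.0909)
step 2: ξ=(vx,vy,ωz)=(-0.3000, -0.0800, 0.7879), dt=0.8 → body Δ=(-0.2049, -0.1330, 0.6303) → world pose (0.6169, -0.1945, 1.7212)
step 3: ξ=(vx,vy,ωz)=(-0.1000, -0.1200, -0.5455), dt=1.0 → body Δ=(-0.1270, -0.0875, -0.5455) → world pose (0.7225, -0.3070, 1.1758)

(0.7225, -0.3070, 1.1758)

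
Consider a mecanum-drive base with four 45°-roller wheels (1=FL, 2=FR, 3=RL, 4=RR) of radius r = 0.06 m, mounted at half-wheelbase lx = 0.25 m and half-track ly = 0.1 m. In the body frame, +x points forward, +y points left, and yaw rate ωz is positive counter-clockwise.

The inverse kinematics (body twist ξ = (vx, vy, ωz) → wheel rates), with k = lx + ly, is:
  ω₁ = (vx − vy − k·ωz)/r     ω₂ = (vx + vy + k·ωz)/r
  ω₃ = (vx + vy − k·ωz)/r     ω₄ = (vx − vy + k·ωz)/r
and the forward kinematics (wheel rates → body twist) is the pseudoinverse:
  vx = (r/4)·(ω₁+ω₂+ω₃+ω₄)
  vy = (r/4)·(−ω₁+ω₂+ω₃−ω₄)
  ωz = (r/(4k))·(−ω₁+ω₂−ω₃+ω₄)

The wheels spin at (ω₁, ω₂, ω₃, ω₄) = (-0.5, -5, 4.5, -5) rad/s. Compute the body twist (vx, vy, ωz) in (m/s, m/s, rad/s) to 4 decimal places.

(-0.0900, 0.0750, -0.6000)

k = lx + ly = 0.25 + 0.1 = 0.3500
ω₁+ω₂+ω₃+ω₄ = -6.0000  →  vx = (0.06/4)·-6.0000 = -0.0900
−ω₁+ω₂+ω₃−ω₄ = 5.0000  →  vy = (0.06/4)·5.0000 = 0.0750
−ω₁+ω₂−ω₃+ω₄ = -14.0000  →  ωz = (0.06/1.4000)·-14.0000 = -0.6000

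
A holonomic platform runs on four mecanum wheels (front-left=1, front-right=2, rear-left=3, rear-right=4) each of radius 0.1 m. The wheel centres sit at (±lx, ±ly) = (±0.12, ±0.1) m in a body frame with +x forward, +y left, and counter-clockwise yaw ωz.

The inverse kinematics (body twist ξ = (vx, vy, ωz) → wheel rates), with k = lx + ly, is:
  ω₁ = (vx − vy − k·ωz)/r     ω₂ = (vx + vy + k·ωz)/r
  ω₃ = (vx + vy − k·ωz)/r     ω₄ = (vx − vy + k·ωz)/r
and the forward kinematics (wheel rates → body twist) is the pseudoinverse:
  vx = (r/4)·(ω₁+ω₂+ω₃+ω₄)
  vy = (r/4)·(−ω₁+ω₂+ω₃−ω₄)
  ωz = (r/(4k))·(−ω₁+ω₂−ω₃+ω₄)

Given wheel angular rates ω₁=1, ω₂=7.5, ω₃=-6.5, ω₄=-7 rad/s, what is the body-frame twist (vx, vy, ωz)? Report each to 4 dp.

(-0.1250, 0.1750, 0.6818)

k = lx + ly = 0.12 + 0.1 = 0.2200
ω₁+ω₂+ω₃+ω₄ = -5.0000  →  vx = (0.1/4)·-5.0000 = -0.1250
−ω₁+ω₂+ω₃−ω₄ = 7.0000  →  vy = (0.1/4)·7.0000 = 0.1750
−ω₁+ω₂−ω₃+ω₄ = 6.0000  →  ωz = (0.1/0.8800)·6.0000 = 0.6818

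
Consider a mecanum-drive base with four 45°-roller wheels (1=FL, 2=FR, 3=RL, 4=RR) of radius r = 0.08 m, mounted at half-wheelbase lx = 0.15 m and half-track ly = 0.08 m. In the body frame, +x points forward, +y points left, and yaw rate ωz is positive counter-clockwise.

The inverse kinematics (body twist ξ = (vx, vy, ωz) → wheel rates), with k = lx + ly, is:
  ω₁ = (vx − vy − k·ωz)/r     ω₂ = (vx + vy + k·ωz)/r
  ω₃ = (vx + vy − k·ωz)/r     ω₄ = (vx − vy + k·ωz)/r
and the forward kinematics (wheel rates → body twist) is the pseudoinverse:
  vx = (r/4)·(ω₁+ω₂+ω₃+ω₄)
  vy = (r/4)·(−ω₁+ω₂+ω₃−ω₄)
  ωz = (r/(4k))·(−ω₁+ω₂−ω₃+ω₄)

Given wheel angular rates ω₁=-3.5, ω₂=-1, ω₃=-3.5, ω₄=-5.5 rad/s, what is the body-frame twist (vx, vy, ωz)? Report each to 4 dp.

(-0.2700, 0.0900, 0.0435)

k = lx + ly = 0.15 + 0.08 = 0.2300
ω₁+ω₂+ω₃+ω₄ = -13.5000  →  vx = (0.08/4)·-13.5000 = -0.2700
−ω₁+ω₂+ω₃−ω₄ = 4.5000  →  vy = (0.08/4)·4.5000 = 0.0900
−ω₁+ω₂−ω₃+ω₄ = 0.5000  →  ωz = (0.08/0.9200)·0.5000 = 0.0435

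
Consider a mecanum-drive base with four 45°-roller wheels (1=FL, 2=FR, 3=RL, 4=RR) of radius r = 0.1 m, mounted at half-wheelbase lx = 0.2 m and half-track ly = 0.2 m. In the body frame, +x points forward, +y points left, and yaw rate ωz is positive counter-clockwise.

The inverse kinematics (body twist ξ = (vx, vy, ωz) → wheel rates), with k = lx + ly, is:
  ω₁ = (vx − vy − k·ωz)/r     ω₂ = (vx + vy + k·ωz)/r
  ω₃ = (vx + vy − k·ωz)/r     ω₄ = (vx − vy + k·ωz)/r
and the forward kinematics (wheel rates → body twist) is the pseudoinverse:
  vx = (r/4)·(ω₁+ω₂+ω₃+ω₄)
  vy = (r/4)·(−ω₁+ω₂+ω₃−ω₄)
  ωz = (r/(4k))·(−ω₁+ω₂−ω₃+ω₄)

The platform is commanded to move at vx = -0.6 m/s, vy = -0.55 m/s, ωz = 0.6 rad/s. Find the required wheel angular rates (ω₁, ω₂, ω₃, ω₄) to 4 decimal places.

k = lx + ly = 0.2 + 0.2 = 0.4000;  k·ωz = 0.4000·0.6 = 0.2400
ω₁ (FL) = (vx − vy − k·ωz)/r = -0.2900/0.1 = -2.9000
ω₂ (FR) = (vx + vy + k·ωz)/r = -0.9100/0.1 = -9.1000
ω₃ (RL) = (vx + vy − k·ωz)/r = -1.3900/0.1 = -13.9000
ω₄ (RR) = (vx − vy + k·ωz)/r = 0.1900/0.1 = 1.9000

(-2.9000, -9.1000, -13.9000, 1.9000)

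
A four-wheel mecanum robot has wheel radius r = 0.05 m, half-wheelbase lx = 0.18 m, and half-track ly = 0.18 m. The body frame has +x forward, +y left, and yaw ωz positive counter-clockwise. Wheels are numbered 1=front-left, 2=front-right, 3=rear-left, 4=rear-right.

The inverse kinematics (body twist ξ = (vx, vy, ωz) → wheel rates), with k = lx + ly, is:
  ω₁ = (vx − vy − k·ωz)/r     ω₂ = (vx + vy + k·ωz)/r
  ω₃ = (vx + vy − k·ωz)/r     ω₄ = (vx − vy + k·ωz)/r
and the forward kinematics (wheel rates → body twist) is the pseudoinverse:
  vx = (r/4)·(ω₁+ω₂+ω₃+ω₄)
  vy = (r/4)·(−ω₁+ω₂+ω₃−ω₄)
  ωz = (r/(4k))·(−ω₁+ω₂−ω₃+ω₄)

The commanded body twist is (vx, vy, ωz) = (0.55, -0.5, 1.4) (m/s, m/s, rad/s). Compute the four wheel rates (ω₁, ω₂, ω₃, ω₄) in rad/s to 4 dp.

(10.9200, 11.0800, -9.0800, 31.0800)

k = lx + ly = 0.18 + 0.18 = 0.3600;  k·ωz = 0.3600·1.4 = 0.5040
ω₁ (FL) = (vx − vy − k·ωz)/r = 0.5460/0.05 = 10.9200
ω₂ (FR) = (vx + vy + k·ωz)/r = 0.5540/0.05 = 11.0800
ω₃ (RL) = (vx + vy − k·ωz)/r = -0.4540/0.05 = -9.0800
ω₄ (RR) = (vx − vy + k·ωz)/r = 1.5540/0.05 = 31.0800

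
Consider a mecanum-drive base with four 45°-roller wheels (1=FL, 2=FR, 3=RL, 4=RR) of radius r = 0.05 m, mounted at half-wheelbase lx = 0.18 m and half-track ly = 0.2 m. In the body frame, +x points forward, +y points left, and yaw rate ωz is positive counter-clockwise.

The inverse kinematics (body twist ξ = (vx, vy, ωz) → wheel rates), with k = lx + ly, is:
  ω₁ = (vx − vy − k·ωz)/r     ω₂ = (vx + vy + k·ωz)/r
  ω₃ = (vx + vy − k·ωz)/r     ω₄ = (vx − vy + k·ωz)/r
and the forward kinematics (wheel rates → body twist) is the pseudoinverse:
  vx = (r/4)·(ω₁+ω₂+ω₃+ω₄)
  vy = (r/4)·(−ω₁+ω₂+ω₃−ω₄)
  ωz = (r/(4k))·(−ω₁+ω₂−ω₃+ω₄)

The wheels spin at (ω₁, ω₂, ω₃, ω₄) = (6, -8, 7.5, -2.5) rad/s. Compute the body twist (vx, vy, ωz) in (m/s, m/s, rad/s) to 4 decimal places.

(0.0375, -0.0500, -0.7895)

k = lx + ly = 0.18 + 0.2 = 0.3800
ω₁+ω₂+ω₃+ω₄ = 3.0000  →  vx = (0.05/4)·3.0000 = 0.0375
−ω₁+ω₂+ω₃−ω₄ = -4.0000  →  vy = (0.05/4)·-4.0000 = -0.0500
−ω₁+ω₂−ω₃+ω₄ = -24.0000  →  ωz = (0.05/1.5200)·-24.0000 = -0.7895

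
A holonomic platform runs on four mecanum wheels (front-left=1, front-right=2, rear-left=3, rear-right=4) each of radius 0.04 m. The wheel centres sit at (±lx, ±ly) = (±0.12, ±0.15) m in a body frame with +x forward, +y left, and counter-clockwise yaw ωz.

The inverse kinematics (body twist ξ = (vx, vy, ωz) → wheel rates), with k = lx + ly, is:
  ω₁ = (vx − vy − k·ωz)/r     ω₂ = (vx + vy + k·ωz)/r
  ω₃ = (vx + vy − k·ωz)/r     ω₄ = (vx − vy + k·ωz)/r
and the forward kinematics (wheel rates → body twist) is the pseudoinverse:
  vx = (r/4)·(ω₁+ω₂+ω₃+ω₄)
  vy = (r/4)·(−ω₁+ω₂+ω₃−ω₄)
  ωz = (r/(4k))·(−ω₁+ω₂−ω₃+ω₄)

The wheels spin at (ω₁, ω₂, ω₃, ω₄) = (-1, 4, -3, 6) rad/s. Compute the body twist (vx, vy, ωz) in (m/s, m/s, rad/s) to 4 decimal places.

k = lx + ly = 0.12 + 0.15 = 0.2700
ω₁+ω₂+ω₃+ω₄ = 6.0000  →  vx = (0.04/4)·6.0000 = 0.0600
−ω₁+ω₂+ω₃−ω₄ = -4.0000  →  vy = (0.04/4)·-4.0000 = -0.0400
−ω₁+ω₂−ω₃+ω₄ = 14.0000  →  ωz = (0.04/1.0800)·14.0000 = 0.5185

(0.0600, -0.0400, 0.5185)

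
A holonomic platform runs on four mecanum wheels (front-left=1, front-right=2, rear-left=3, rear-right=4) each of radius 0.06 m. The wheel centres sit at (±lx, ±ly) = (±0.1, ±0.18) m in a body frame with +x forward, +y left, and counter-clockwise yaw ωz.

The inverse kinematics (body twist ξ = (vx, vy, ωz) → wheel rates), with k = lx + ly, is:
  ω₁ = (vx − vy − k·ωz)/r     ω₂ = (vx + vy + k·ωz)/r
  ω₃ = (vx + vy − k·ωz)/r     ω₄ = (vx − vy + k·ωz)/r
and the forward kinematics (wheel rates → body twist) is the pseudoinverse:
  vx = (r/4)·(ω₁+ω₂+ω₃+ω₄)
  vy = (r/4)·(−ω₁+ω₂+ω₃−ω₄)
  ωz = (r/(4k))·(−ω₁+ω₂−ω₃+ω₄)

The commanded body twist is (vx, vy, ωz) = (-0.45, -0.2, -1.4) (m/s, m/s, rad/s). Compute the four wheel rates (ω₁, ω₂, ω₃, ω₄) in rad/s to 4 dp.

k = lx + ly = 0.1 + 0.18 = 0.2800;  k·ωz = 0.2800·-1.4 = -0.3920
ω₁ (FL) = (vx − vy − k·ωz)/r = 0.1420/0.06 = 2.3667
ω₂ (FR) = (vx + vy + k·ωz)/r = -1.0420/0.06 = -17.3667
ω₃ (RL) = (vx + vy − k·ωz)/r = -0.2580/0.06 = -4.3000
ω₄ (RR) = (vx − vy + k·ωz)/r = -0.6420/0.06 = -10.7000

(2.3667, -17.3667, -4.3000, -10.7000)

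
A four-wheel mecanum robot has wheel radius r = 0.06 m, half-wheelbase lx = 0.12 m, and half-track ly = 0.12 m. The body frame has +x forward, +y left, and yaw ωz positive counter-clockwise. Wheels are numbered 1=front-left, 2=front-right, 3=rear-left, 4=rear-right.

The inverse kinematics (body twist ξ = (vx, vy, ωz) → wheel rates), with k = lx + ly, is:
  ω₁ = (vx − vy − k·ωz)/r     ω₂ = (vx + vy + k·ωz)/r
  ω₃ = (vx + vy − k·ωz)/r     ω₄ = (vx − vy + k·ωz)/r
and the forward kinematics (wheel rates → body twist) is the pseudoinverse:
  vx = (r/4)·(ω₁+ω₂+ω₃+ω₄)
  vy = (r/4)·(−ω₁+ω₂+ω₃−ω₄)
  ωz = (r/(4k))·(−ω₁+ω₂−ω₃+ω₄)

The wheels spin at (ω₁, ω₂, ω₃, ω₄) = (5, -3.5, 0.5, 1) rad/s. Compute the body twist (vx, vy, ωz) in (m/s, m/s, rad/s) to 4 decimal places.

(0.0450, -0.1350, -0.5000)

k = lx + ly = 0.12 + 0.12 = 0.2400
ω₁+ω₂+ω₃+ω₄ = 3.0000  →  vx = (0.06/4)·3.0000 = 0.0450
−ω₁+ω₂+ω₃−ω₄ = -9.0000  →  vy = (0.06/4)·-9.0000 = -0.1350
−ω₁+ω₂−ω₃+ω₄ = -8.0000  →  ωz = (0.06/0.9600)·-8.0000 = -0.5000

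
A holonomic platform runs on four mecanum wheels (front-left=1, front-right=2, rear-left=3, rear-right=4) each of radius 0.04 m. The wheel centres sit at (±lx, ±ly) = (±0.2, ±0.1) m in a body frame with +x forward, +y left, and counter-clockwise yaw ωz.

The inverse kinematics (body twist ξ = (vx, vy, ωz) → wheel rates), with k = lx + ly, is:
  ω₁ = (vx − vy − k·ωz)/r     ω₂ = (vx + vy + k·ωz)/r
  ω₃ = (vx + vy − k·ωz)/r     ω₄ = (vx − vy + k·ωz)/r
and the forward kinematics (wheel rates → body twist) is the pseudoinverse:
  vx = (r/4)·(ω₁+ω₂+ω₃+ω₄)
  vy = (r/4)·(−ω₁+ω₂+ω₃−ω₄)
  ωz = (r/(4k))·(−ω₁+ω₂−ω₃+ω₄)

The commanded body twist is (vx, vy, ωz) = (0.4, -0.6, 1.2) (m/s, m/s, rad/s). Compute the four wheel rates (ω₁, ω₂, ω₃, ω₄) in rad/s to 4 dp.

k = lx + ly = 0.2 + 0.1 = 0.3000;  k·ωz = 0.3000·1.2 = 0.3600
ω₁ (FL) = (vx − vy − k·ωz)/r = 0.6400/0.04 = 16.0000
ω₂ (FR) = (vx + vy + k·ωz)/r = 0.1600/0.04 = 4.0000
ω₃ (RL) = (vx + vy − k·ωz)/r = -0.5600/0.04 = -14.0000
ω₄ (RR) = (vx − vy + k·ωz)/r = 1.3600/0.04 = 34.0000

(16.0000, 4.0000, -14.0000, 34.0000)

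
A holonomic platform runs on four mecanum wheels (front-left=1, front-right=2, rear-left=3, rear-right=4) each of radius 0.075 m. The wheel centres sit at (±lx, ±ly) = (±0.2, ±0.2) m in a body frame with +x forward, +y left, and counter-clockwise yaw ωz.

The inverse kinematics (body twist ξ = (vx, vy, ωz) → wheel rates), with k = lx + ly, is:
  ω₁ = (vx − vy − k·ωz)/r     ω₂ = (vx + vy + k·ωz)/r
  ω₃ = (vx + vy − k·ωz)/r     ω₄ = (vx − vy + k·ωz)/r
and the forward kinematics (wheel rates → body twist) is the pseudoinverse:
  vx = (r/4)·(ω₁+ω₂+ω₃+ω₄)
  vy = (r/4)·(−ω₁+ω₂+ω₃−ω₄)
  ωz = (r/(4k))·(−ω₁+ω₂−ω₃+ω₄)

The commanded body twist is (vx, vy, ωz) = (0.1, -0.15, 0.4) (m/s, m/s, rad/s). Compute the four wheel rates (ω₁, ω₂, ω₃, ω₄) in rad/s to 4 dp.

(1.2000, 1.4667, -2.8000, 5.4667)

k = lx + ly = 0.2 + 0.2 = 0.4000;  k·ωz = 0.4000·0.4 = 0.1600
ω₁ (FL) = (vx − vy − k·ωz)/r = 0.0900/0.075 = 1.2000
ω₂ (FR) = (vx + vy + k·ωz)/r = 0.1100/0.075 = 1.4667
ω₃ (RL) = (vx + vy − k·ωz)/r = -0.2100/0.075 = -2.8000
ω₄ (RR) = (vx − vy + k·ωz)/r = 0.4100/0.075 = 5.4667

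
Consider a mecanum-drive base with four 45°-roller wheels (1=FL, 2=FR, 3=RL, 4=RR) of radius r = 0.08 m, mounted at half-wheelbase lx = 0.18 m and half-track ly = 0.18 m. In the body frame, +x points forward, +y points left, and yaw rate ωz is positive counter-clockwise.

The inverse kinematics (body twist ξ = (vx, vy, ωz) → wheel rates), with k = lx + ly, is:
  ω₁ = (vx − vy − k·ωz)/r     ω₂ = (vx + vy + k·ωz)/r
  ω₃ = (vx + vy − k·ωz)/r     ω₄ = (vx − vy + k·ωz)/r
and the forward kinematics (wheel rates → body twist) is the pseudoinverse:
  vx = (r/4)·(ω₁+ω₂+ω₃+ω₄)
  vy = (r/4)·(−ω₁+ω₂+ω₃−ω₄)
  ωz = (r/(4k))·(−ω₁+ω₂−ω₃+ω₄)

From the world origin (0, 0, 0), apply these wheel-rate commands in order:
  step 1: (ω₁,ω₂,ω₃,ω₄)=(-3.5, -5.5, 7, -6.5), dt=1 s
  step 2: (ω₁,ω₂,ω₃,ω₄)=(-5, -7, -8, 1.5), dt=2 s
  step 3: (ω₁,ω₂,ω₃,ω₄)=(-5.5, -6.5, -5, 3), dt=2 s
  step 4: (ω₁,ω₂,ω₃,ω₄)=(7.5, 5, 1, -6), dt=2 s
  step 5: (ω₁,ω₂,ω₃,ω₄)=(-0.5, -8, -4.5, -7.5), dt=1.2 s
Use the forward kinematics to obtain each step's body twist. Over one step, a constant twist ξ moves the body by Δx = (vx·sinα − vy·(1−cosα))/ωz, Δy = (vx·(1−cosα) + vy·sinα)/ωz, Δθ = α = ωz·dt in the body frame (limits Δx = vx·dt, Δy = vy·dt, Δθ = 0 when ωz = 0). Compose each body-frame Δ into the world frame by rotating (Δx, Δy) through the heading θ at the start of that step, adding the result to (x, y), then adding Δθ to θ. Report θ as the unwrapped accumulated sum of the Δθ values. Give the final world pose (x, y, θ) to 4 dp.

(-1.4897, 0.0964, -1.0056)

step 1: ξ=(vx,vy,ωz)=(-0.1700, 0.2300, -0.8611), dt=1.0 → body Δ=(-0.0567, 0.2714, -0.8611) → world pose (-0.0567, 0.2714, -0.8611)
step 2: ξ=(vx,vy,ωz)=(-0.3700, -0.2300, 0.4167), dt=2.0 → body Δ=(-0.4764, -0.6995, 0.8333) → world pose (-0.8977, 0.1770, -0.0278)
step 3: ξ=(vx,vy,ωz)=(-0.2800, -0.1800, 0.3889), dt=2.0 → body Δ=(-0.3721, -0.5318, 0.7778) → world pose (-1.2845, -0.3442, 0.7500)
step 4: ξ=(vx,vy,ωz)=(0.1500, 0.0900, -0.5278), dt=2.0 → body Δ=(0.3338, 0.0042, -1.0556) → world pose (-1.0431, -0.1136, -0.3056)
step 5: ξ=(vx,vy,ωz)=(-0.4100, -0.0900, -0.5833), dt=1.2 → body Δ=(-0.4891, 0.0659, -0.7000) → world pose (-1.4897, 0.0964, -1.0056)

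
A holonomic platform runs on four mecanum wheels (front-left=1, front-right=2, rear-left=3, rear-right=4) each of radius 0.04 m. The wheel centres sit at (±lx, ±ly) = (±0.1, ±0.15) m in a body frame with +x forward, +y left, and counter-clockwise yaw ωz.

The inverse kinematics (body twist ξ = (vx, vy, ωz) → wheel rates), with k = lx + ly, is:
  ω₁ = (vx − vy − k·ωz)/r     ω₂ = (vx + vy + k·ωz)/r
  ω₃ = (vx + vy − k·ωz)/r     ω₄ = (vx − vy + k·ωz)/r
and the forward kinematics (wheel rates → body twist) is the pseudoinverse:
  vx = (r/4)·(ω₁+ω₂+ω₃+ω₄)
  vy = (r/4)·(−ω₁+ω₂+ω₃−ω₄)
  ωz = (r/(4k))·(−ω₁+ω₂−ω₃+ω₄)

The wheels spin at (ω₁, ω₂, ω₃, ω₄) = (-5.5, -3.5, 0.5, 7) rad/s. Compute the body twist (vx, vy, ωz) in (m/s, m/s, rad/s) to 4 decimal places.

(-0.0150, -0.0450, 0.3400)

k = lx + ly = 0.1 + 0.15 = 0.2500
ω₁+ω₂+ω₃+ω₄ = -1.5000  →  vx = (0.04/4)·-1.5000 = -0.0150
−ω₁+ω₂+ω₃−ω₄ = -4.5000  →  vy = (0.04/4)·-4.5000 = -0.0450
−ω₁+ω₂−ω₃+ω₄ = 8.5000  →  ωz = (0.04/1.0000)·8.5000 = 0.3400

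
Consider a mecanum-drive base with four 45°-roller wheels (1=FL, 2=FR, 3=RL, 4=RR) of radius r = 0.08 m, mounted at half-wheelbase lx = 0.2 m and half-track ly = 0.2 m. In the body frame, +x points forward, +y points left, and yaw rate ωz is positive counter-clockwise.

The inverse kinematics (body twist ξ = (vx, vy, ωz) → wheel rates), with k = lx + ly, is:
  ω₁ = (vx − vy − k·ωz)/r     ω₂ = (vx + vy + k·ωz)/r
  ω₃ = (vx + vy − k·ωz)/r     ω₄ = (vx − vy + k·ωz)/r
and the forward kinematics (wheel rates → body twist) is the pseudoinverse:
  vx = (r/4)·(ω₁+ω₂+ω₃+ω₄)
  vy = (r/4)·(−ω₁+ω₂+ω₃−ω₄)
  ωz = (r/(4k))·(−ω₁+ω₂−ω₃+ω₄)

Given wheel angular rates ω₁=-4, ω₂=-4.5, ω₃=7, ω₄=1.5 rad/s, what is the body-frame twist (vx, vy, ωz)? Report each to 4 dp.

k = lx + ly = 0.2 + 0.2 = 0.4000
ω₁+ω₂+ω₃+ω₄ = 0.0000  →  vx = (0.08/4)·0.0000 = 0.0000
−ω₁+ω₂+ω₃−ω₄ = 5.0000  →  vy = (0.08/4)·5.0000 = 0.1000
−ω₁+ω₂−ω₃+ω₄ = -6.0000  →  ωz = (0.08/1.6000)·-6.0000 = -0.3000

(0.0000, 0.1000, -0.3000)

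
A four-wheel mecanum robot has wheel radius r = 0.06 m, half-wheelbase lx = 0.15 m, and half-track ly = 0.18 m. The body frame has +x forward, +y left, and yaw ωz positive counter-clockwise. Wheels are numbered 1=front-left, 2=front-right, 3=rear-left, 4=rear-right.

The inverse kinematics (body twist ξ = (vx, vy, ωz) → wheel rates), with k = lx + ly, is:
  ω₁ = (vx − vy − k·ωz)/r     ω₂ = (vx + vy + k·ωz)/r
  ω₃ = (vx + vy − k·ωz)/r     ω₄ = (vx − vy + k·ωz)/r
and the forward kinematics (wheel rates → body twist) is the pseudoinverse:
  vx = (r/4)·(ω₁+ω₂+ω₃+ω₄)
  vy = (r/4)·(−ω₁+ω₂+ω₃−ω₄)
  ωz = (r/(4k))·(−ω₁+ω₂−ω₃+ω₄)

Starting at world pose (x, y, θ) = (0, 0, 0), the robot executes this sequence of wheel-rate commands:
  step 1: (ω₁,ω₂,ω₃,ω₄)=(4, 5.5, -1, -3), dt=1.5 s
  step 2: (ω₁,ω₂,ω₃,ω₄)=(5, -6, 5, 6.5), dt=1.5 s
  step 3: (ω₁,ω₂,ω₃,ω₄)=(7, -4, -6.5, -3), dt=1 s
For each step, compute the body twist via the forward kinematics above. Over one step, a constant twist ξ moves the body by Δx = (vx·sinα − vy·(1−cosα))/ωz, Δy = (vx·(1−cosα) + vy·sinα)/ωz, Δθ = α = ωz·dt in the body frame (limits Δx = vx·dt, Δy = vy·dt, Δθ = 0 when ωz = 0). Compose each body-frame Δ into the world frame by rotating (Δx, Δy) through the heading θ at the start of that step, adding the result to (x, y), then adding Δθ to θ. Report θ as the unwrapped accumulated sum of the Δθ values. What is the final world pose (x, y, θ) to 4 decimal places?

step 1: ξ=(vx,vy,ωz)=(0.0825, 0.0525, -0.0227), dt=1.5 → body Δ=(0.1251, 0.0766, -0.0341) → world pose (0.1251, 0.0766, -0.0341)
step 2: ξ=(vx,vy,ωz)=(0.1575, -0.1875, -0.4318), dt=1.5 → body Δ=(0.1321, -0.3359, -0.6477) → world pose (0.2457, -0.2635, -0.6818)
step 3: ξ=(vx,vy,ωz)=(-0.0975, -0.2175, -0.3409), dt=1.0 → body Δ=(-0.1323, -0.1969, -0.3409) → world pose (0.0189, -0.3330, -1.0227)

(0.0189, -0.3330, -1.0227)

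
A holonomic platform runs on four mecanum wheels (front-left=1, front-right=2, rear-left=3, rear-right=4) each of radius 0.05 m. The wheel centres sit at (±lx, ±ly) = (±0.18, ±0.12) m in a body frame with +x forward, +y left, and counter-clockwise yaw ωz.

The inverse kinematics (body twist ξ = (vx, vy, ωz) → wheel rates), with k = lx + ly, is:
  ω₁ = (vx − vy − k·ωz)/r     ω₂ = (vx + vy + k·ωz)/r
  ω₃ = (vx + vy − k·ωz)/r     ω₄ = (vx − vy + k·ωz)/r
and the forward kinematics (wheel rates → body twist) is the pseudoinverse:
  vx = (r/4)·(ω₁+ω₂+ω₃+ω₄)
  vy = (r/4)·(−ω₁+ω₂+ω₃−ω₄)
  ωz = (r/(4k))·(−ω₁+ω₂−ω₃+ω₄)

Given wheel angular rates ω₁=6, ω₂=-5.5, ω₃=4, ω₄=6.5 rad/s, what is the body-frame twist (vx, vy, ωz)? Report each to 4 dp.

(0.1375, -0.1750, -0.3750)

k = lx + ly = 0.18 + 0.12 = 0.3000
ω₁+ω₂+ω₃+ω₄ = 11.0000  →  vx = (0.05/4)·11.0000 = 0.1375
−ω₁+ω₂+ω₃−ω₄ = -14.0000  →  vy = (0.05/4)·-14.0000 = -0.1750
−ω₁+ω₂−ω₃+ω₄ = -9.0000  →  ωz = (0.05/1.2000)·-9.0000 = -0.3750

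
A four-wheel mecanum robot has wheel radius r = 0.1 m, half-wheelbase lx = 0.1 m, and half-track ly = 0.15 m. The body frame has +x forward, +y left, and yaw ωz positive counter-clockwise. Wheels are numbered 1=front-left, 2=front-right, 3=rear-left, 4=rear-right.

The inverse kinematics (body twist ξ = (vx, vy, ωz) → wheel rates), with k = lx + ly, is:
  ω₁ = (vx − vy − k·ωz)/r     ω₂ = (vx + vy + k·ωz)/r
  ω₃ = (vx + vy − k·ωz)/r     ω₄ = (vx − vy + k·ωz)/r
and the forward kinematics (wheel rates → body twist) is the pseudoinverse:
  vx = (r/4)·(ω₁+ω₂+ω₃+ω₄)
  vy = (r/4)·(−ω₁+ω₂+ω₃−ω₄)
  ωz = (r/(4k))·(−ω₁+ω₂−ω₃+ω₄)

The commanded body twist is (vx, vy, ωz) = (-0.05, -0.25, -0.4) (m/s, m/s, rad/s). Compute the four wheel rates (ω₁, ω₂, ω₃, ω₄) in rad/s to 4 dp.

(3.0000, -4.0000, -2.0000, 1.0000)

k = lx + ly = 0.1 + 0.15 = 0.2500;  k·ωz = 0.2500·-0.4 = -0.1000
ω₁ (FL) = (vx − vy − k·ωz)/r = 0.3000/0.1 = 3.0000
ω₂ (FR) = (vx + vy + k·ωz)/r = -0.4000/0.1 = -4.0000
ω₃ (RL) = (vx + vy − k·ωz)/r = -0.2000/0.1 = -2.0000
ω₄ (RR) = (vx − vy + k·ωz)/r = 0.1000/0.1 = 1.0000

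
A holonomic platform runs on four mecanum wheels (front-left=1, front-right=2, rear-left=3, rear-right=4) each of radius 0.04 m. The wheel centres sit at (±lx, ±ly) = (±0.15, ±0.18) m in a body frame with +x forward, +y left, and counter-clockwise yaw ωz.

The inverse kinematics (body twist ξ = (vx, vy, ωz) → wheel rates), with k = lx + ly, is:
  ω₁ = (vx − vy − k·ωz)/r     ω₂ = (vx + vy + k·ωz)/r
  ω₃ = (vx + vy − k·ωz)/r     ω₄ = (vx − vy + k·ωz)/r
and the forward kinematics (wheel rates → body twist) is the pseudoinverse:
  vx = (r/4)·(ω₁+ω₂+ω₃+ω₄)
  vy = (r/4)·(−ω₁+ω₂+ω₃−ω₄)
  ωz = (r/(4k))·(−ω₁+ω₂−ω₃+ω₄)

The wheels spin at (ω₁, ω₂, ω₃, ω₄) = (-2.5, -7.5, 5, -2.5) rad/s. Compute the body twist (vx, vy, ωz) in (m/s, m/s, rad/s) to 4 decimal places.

k = lx + ly = 0.15 + 0.18 = 0.3300
ω₁+ω₂+ω₃+ω₄ = -7.5000  →  vx = (0.04/4)·-7.5000 = -0.0750
−ω₁+ω₂+ω₃−ω₄ = 2.5000  →  vy = (0.04/4)·2.5000 = 0.0250
−ω₁+ω₂−ω₃+ω₄ = -12.5000  →  ωz = (0.04/1.3200)·-12.5000 = -0.3788

(-0.0750, 0.0250, -0.3788)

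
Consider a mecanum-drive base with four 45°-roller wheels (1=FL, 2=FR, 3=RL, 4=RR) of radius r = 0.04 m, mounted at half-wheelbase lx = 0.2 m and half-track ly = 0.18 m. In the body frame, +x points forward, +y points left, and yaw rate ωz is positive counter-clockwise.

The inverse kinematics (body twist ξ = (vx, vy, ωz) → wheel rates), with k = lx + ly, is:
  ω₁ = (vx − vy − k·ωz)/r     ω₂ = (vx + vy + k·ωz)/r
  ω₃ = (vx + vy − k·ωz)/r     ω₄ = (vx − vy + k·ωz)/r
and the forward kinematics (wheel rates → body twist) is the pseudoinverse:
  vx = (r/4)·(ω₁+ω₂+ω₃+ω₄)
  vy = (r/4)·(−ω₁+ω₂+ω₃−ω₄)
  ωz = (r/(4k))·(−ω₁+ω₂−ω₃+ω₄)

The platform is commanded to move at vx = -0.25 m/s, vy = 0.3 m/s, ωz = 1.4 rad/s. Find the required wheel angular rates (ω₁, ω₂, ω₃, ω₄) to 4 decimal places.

k = lx + ly = 0.2 + 0.18 = 0.3800;  k·ωz = 0.3800·1.4 = 0.5320
ω₁ (FL) = (vx − vy − k·ωz)/r = -1.0820/0.04 = -27.0500
ω₂ (FR) = (vx + vy + k·ωz)/r = 0.5820/0.04 = 14.5500
ω₃ (RL) = (vx + vy − k·ωz)/r = -0.4820/0.04 = -12.0500
ω₄ (RR) = (vx − vy + k·ωz)/r = -0.0180/0.04 = -0.4500

(-27.0500, 14.5500, -12.0500, -0.4500)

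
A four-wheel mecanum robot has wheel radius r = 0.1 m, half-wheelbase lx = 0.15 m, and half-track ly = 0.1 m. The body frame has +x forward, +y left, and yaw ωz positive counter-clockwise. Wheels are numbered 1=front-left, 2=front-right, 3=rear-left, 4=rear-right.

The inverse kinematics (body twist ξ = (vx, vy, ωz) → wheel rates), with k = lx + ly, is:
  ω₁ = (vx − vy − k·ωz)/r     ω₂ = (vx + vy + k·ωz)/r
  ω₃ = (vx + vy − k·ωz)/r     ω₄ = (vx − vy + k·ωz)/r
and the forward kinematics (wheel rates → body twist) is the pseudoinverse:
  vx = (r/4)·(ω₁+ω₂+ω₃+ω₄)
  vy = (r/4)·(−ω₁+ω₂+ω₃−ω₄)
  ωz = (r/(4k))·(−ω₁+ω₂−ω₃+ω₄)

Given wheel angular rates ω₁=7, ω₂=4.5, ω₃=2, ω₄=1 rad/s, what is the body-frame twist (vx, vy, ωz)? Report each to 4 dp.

(0.3625, -0.0375, -0.3500)

k = lx + ly = 0.15 + 0.1 = 0.2500
ω₁+ω₂+ω₃+ω₄ = 14.5000  →  vx = (0.1/4)·14.5000 = 0.3625
−ω₁+ω₂+ω₃−ω₄ = -1.5000  →  vy = (0.1/4)·-1.5000 = -0.0375
−ω₁+ω₂−ω₃+ω₄ = -3.5000  →  ωz = (0.1/1.0000)·-3.5000 = -0.3500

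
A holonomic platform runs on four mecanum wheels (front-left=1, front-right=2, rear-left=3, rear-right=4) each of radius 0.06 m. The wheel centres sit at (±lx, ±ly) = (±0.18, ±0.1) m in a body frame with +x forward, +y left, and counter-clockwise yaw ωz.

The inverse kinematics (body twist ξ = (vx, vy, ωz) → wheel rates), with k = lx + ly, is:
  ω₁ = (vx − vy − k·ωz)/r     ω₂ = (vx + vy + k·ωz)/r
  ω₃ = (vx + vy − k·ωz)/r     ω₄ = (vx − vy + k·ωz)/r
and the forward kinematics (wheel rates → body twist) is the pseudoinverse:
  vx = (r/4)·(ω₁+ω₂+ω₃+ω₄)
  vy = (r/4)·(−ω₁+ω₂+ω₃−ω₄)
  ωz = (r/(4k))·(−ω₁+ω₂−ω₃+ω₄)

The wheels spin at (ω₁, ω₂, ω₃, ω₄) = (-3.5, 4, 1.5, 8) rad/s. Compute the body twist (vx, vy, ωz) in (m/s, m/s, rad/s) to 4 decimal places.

(0.1500, 0.0150, 0.7500)

k = lx + ly = 0.18 + 0.1 = 0.2800
ω₁+ω₂+ω₃+ω₄ = 10.0000  →  vx = (0.06/4)·10.0000 = 0.1500
−ω₁+ω₂+ω₃−ω₄ = 1.0000  →  vy = (0.06/4)·1.0000 = 0.0150
−ω₁+ω₂−ω₃+ω₄ = 14.0000  →  ωz = (0.06/1.1200)·14.0000 = 0.7500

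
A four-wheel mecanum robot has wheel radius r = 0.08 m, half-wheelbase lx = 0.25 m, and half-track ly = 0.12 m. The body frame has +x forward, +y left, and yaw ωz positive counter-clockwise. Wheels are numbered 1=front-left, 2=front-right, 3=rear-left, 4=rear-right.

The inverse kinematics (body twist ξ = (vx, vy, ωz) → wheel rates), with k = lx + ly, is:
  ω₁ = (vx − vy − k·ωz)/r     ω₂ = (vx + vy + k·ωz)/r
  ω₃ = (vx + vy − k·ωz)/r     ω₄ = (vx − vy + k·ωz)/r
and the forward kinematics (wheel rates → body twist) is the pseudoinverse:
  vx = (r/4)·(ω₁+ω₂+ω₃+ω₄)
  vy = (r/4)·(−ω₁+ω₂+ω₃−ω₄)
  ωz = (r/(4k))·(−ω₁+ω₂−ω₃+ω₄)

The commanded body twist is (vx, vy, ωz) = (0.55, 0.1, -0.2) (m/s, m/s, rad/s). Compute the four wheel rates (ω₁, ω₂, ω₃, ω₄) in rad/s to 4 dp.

k = lx + ly = 0.25 + 0.12 = 0.3700;  k·ωz = 0.3700·-0.2 = -0.0740
ω₁ (FL) = (vx − vy − k·ωz)/r = 0.5240/0.08 = 6.5500
ω₂ (FR) = (vx + vy + k·ωz)/r = 0.5760/0.08 = 7.2000
ω₃ (RL) = (vx + vy − k·ωz)/r = 0.7240/0.08 = 9.0500
ω₄ (RR) = (vx − vy + k·ωz)/r = 0.3760/0.08 = 4.7000

(6.5500, 7.2000, 9.0500, 4.7000)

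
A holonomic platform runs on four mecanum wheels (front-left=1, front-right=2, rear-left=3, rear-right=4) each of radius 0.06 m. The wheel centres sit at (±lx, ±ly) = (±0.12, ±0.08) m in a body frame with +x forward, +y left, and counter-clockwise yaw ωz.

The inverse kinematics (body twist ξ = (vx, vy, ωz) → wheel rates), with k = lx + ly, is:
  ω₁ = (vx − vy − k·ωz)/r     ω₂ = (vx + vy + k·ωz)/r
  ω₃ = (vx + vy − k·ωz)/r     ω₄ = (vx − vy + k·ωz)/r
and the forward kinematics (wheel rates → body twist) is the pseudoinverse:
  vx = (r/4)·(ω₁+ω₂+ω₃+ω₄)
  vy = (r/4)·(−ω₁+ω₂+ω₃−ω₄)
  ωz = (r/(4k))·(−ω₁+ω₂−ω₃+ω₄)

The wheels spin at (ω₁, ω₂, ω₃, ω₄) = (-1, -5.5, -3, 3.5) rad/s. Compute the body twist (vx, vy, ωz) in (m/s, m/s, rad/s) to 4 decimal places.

k = lx + ly = 0.12 + 0.08 = 0.2000
ω₁+ω₂+ω₃+ω₄ = -6.0000  →  vx = (0.06/4)·-6.0000 = -0.0900
−ω₁+ω₂+ω₃−ω₄ = -11.0000  →  vy = (0.06/4)·-11.0000 = -0.1650
−ω₁+ω₂−ω₃+ω₄ = 2.0000  →  ωz = (0.06/0.8000)·2.0000 = 0.1500

(-0.0900, -0.1650, 0.1500)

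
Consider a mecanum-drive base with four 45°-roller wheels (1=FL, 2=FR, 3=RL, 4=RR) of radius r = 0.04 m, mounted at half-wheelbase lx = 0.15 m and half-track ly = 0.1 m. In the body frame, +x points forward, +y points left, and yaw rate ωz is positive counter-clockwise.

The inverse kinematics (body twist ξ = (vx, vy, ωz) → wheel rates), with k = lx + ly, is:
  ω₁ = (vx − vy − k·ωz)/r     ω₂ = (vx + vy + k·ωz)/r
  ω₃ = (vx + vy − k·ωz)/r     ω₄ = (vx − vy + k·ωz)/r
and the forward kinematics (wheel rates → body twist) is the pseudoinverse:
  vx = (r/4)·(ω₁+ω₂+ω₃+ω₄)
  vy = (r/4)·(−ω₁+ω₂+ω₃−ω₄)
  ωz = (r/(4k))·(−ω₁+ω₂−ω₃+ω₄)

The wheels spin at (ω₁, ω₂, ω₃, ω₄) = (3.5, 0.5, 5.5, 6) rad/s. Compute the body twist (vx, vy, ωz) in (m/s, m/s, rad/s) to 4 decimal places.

(0.1550, -0.0350, -0.1000)

k = lx + ly = 0.15 + 0.1 = 0.2500
ω₁+ω₂+ω₃+ω₄ = 15.5000  →  vx = (0.04/4)·15.5000 = 0.1550
−ω₁+ω₂+ω₃−ω₄ = -3.5000  →  vy = (0.04/4)·-3.5000 = -0.0350
−ω₁+ω₂−ω₃+ω₄ = -2.5000  →  ωz = (0.04/1.0000)·-2.5000 = -0.1000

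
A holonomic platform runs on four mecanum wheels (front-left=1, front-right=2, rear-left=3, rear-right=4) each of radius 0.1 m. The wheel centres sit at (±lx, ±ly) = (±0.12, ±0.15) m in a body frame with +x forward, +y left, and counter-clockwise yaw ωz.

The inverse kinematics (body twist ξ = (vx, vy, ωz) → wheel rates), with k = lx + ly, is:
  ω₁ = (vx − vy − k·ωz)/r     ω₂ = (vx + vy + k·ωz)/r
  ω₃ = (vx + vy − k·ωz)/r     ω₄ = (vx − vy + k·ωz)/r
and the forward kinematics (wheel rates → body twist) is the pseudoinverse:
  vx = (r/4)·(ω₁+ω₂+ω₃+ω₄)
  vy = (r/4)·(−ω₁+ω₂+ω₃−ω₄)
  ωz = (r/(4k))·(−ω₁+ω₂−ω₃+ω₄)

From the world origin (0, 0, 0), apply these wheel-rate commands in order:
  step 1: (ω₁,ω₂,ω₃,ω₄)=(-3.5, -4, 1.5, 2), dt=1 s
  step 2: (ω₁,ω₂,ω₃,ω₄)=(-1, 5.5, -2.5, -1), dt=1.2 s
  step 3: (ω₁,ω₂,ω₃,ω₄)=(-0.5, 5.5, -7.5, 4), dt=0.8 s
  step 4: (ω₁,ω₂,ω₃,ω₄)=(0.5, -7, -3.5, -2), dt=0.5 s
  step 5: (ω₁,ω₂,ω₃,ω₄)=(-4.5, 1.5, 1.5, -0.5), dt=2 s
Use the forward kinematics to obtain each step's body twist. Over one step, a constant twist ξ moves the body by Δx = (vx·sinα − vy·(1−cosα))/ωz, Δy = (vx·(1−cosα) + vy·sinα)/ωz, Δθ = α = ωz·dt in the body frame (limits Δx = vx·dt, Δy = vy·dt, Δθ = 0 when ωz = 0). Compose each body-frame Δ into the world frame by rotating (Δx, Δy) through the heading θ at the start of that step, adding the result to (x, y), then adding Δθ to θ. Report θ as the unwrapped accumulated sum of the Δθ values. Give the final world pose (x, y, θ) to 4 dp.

(-0.0984, -0.2669, 2.6481)

step 1: ξ=(vx,vy,ωz)=(-0.1000, -0.0250, 0.0000), dt=1.0 → body Δ=(-0.1000, -0.0250, 0.0000) → world pose (-0.1000, -0.0250, 0.0000)
step 2: ξ=(vx,vy,ωz)=(0.0250, 0.1250, 0.7407), dt=1.2 → body Δ=(-0.0362, 0.1435, 0.8889) → world pose (-0.1362, 0.1185, 0.8889)
step 3: ξ=(vx,vy,ωz)=(0.0375, -0.1375, 1.6204), dt=0.8 → body Δ=(0.0841, -0.0648, 1.2963) → world pose (-0.0328, 0.1430, 2.1852)
step 4: ξ=(vx,vy,ωz)=(-0.3000, -0.2250, -0.5556), dt=0.5 → body Δ=(-0.1636, -0.0904, -0.2778) → world pose (0.1353, 0.0614, 1.9074)
step 5: ξ=(vx,vy,ωz)=(-0.0500, 0.2000, 0.3704), dt=2.0 → body Δ=(-0.2326, 0.3290, 0.7407) → world pose (-0.0984, -0.2669, 2.6481)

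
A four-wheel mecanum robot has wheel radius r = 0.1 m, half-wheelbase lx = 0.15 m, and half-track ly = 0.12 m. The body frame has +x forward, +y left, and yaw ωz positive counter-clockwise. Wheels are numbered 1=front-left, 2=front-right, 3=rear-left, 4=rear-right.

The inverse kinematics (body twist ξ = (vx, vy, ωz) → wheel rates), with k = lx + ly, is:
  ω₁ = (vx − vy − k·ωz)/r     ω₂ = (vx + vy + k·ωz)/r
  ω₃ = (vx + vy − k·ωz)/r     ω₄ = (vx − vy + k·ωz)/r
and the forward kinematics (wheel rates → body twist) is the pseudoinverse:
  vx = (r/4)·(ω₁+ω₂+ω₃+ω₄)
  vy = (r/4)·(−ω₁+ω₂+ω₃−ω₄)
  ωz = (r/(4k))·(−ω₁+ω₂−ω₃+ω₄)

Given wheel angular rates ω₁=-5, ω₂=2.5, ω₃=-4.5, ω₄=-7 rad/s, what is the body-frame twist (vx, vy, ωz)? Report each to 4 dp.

(-0.3500, 0.2500, 0.4630)

k = lx + ly = 0.15 + 0.12 = 0.2700
ω₁+ω₂+ω₃+ω₄ = -14.0000  →  vx = (0.1/4)·-14.0000 = -0.3500
−ω₁+ω₂+ω₃−ω₄ = 10.0000  →  vy = (0.1/4)·10.0000 = 0.2500
−ω₁+ω₂−ω₃+ω₄ = 5.0000  →  ωz = (0.1/1.0800)·5.0000 = 0.4630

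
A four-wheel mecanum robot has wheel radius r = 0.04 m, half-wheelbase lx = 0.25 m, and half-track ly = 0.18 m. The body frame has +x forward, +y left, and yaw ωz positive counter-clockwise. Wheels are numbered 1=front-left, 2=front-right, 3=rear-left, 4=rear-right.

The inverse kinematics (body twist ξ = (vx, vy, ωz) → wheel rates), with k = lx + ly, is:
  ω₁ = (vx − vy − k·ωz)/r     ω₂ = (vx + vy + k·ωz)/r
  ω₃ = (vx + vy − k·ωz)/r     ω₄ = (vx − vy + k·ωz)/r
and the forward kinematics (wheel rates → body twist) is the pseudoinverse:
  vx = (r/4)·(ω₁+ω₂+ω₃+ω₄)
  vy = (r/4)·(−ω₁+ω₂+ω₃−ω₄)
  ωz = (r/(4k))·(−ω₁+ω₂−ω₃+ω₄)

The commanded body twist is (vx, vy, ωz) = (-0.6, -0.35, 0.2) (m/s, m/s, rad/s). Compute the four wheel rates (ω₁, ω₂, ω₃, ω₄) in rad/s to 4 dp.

k = lx + ly = 0.25 + 0.18 = 0.4300;  k·ωz = 0.4300·0.2 = 0.0860
ω₁ (FL) = (vx − vy − k·ωz)/r = -0.3360/0.04 = -8.4000
ω₂ (FR) = (vx + vy + k·ωz)/r = -0.8640/0.04 = -21.6000
ω₃ (RL) = (vx + vy − k·ωz)/r = -1.0360/0.04 = -25.9000
ω₄ (RR) = (vx − vy + k·ωz)/r = -0.1640/0.04 = -4.1000

(-8.4000, -21.6000, -25.9000, -4.1000)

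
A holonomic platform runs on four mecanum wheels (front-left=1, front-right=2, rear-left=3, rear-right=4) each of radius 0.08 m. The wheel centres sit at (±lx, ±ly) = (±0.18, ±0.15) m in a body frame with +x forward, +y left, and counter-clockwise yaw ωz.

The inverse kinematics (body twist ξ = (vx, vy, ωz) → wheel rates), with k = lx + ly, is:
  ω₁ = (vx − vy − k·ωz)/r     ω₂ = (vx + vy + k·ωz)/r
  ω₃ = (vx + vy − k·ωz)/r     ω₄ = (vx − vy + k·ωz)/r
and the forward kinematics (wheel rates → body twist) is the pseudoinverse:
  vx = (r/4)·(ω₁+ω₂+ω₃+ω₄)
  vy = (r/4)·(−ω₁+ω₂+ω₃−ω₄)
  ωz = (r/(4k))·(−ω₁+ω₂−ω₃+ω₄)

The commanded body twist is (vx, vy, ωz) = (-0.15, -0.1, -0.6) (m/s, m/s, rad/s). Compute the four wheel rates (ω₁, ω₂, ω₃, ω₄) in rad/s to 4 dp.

k = lx + ly = 0.18 + 0.15 = 0.3300;  k·ωz = 0.3300·-0.6 = -0.1980
ω₁ (FL) = (vx − vy − k·ωz)/r = 0.1480/0.08 = 1.8500
ω₂ (FR) = (vx + vy + k·ωz)/r = -0.4480/0.08 = -5.6000
ω₃ (RL) = (vx + vy − k·ωz)/r = -0.0520/0.08 = -0.6500
ω₄ (RR) = (vx − vy + k·ωz)/r = -0.2480/0.08 = -3.1000

(1.8500, -5.6000, -0.6500, -3.1000)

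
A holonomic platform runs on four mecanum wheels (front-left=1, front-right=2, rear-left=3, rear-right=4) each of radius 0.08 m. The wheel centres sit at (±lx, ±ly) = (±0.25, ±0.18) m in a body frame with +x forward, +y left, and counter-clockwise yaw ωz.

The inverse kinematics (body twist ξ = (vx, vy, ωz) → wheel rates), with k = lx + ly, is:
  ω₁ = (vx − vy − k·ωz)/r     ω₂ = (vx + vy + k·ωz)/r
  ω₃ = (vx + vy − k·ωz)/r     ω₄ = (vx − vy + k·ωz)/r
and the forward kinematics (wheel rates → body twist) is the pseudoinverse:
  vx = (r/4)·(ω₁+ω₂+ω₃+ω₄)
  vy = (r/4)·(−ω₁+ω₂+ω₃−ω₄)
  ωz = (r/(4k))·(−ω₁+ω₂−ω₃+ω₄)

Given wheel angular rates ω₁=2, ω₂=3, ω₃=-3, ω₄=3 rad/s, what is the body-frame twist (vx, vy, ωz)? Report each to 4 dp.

(0.1000, -0.1000, 0.3256)

k = lx + ly = 0.25 + 0.18 = 0.4300
ω₁+ω₂+ω₃+ω₄ = 5.0000  →  vx = (0.08/4)·5.0000 = 0.1000
−ω₁+ω₂+ω₃−ω₄ = -5.0000  →  vy = (0.08/4)·-5.0000 = -0.1000
−ω₁+ω₂−ω₃+ω₄ = 7.0000  →  ωz = (0.08/1.7200)·7.0000 = 0.3256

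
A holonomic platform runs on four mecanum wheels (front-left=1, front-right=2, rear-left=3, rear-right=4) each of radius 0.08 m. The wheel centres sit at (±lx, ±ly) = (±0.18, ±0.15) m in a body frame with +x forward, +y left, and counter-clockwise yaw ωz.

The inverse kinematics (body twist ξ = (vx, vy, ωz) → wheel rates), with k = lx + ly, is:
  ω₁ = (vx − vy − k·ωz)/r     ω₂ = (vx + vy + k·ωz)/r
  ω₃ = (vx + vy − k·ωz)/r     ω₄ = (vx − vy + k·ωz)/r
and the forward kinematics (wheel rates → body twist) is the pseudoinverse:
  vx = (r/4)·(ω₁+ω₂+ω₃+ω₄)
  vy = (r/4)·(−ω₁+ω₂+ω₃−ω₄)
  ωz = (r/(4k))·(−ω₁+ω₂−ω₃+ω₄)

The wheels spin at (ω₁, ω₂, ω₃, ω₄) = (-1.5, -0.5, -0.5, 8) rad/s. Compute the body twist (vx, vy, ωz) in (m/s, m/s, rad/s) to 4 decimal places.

k = lx + ly = 0.18 + 0.15 = 0.3300
ω₁+ω₂+ω₃+ω₄ = 5.5000  →  vx = (0.08/4)·5.5000 = 0.1100
−ω₁+ω₂+ω₃−ω₄ = -7.5000  →  vy = (0.08/4)·-7.5000 = -0.1500
−ω₁+ω₂−ω₃+ω₄ = 9.5000  →  ωz = (0.08/1.3200)·9.5000 = 0.5758

(0.1100, -0.1500, 0.5758)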